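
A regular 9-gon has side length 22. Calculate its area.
For a regular 9-gon with side length s = 22:
Apothem a = s / (2*tan(pi/9)) = 22 / (2*tan(pi/9)) ≈ 30.22225
Perimeter P = 9 * 22 = 198
Area = (1/2) * P * a = (1/2) * 198 * 30.22225 = 2992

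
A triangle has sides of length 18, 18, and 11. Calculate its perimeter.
Perimeter = sum of all sides
Perimeter = 18 + 18 + 11
Perimeter = 47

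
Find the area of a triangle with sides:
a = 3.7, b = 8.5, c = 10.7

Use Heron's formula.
s = (a+b+c)/2 = (3.7+8.5+10.7)/2 = 11.45
A = √(s(s-a)(s-b)(s-c)) = √(11.45·7.75·2.95·0.75)
A = √196.332 = 14.01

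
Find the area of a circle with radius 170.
Area = pi * r²
Area = pi * 170²
Area = pi * 28900
Area = 90792.03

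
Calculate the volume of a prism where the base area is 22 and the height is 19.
Volume = base area * height
Volume = 22 * 19
Volume = 418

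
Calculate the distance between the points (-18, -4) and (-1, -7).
Using the distance formula: d = sqrt((x₂-x₁)² + (y₂-y₁)²)
dx = (-1) - (-18) = 17
dy = (-7) - (-4) = -3
d = sqrt(17² + (-3)²) = sqrt(289 + 9) = sqrt(298) = 17.26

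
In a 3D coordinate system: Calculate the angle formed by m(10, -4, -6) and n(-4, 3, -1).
m·n = -46, |m|² = 152, |n|² = 26
cos θ = -46/√3952 ≈ -0.7317
θ ≈ 137.0°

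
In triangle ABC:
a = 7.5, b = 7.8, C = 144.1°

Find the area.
Using A = ½ab·sin(C):
A = ½·7.5·7.8·sin(144.1°) = ½·58.5·0.586372 = 17.15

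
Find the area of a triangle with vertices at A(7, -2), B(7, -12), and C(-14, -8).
Using the coordinate formula: Area = (1/2)|x₁(y₂-y₃) + x₂(y₃-y₁) + x₃(y₁-y₂)|
Area = (1/2)|7((-12)-(-8)) + 7((-8)-(-2)) + (-14)((-2)-(-12))|
Area = (1/2)|7*(-4) + 7*(-6) + (-14)*10|
Area = (1/2)|(-28) + (-42) + (-140)|
Area = (1/2)*210 = 105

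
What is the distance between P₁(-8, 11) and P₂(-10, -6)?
Using the distance formula: d = sqrt((x₂-x₁)² + (y₂-y₁)²)
dx = (-10) - (-8) = -2
dy = (-6) - 11 = -17
d = sqrt((-2)² + (-17)²) = sqrt(4 + 289) = sqrt(293) = 17.12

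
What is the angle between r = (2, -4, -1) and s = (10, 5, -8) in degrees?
r·s = 8, |r|² = 21, |s|² = 189
cos θ = 8/√3969 ≈ 0.127
θ ≈ 82.7°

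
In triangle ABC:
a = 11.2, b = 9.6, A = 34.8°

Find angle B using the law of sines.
sin(B)/b = sin(A)/a
sin(B) = b·sin(A)/a = 9.6·sin(34.8°)/11.2 = 0.489183
B = arcsin(0.489183) = 29.29°  (b ≤ a, so B ≤ A and the acute solution is unique)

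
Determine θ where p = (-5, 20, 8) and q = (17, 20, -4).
p·q = 283, |p|² = 489, |q|² = 705
cos θ = 283/√344745 ≈ 0.482
θ ≈ 61.18°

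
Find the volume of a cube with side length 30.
Volume = s³
Volume = 30³
Volume = 27000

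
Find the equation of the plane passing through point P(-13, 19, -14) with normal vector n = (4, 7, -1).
d = n·P = (4)(-13) + (7)(19) + (-1)(-14) = 95
Plane: 4x + 7y - z = 95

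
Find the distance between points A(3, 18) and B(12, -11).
Using the distance formula: d = sqrt((x₂-x₁)² + (y₂-y₁)²)
dx = 12 - 3 = 9
dy = (-11) - 18 = -29
d = sqrt(9² + (-29)²) = sqrt(81 + 841) = sqrt(922) = 30.36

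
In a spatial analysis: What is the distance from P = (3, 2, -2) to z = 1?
d = |0(3) + 0(2) + 1(-2) - (1)| / √(0² + 0² + 1²) = 3/√1 = 3.0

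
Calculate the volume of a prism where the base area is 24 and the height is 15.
Volume = base area * height
Volume = 24 * 15
Volume = 360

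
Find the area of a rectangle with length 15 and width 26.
Area = length * width
Area = 15 * 26
Area = 390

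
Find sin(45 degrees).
sin(45 degrees) = sqrt(2)/2
Decimal approximation: 0.7071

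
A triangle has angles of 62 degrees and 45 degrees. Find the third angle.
Sum of angles in a triangle = 180 degrees
Third angle = 180 - 62 - 45
Third angle = 73 degrees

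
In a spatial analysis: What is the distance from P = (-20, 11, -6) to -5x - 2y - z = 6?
d = |(-5)(-20) + (-2)(11) + (-1)(-6) - (6)| / √((-5)² + (-2)² + (-1)²) = 78/√30 = 14.24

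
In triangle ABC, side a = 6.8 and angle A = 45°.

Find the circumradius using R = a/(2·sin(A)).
R = a/(2·sin(A)) = 6.8/(2·sin(45°))
R = 6.8/(2·0.707107) = 6.8/1.414214 = 4.808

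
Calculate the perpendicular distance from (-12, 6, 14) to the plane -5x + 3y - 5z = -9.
d = |(-5)(-12) + 3(6) + (-5)(14) - (-9)| / √((-5)² + 3² + (-5)²) = 17/√59 = 2.213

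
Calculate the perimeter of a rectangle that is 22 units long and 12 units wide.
Perimeter = 2 * (length + width)
Perimeter = 2 * (22 + 12)
Perimeter = 2 * 34
Perimeter = 68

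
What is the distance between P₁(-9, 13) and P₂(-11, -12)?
Using the distance formula: d = sqrt((x₂-x₁)² + (y₂-y₁)²)
dx = (-11) - (-9) = -2
dy = (-12) - 13 = -25
d = sqrt((-2)² + (-25)²) = sqrt(4 + 625) = sqrt(629) = 25.08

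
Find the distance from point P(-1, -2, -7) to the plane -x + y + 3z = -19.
d = |(-1)(-1) + 1(-2) + 3(-7) - (-19)| / √((-1)² + 1² + 3²) = 3/√11 = 0.9045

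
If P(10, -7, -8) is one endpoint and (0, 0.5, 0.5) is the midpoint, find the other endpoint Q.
Q = (2×0 - 10, 2×0.5 - (-7), 2×0.5 - (-8)) = (-10, 8, 9)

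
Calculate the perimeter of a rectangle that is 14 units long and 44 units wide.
Perimeter = 2 * (length + width)
Perimeter = 2 * (14 + 44)
Perimeter = 2 * 58
Perimeter = 116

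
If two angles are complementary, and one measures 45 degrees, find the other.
Complementary angles sum to 90 degrees.
Other angle = 90 - 45
Other angle = 45 degrees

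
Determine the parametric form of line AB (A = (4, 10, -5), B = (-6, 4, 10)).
Direction vector d = B - A = (-10, -6, 15)
x = 4 - 10t, y = 10 - 6t, z = -5 + 15t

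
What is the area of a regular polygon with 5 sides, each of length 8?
For a regular 5-gon with side length s = 8:
Apothem a = s / (2*tan(pi/5)) = 8 / (2*tan(pi/5)) ≈ 5.5055
Perimeter P = 5 * 8 = 40
Area = (1/2) * P * a = (1/2) * 40 * 5.5055 = 110.11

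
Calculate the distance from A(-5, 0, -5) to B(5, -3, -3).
d = √[(10)² + (-3)² + (2)²] = √113 = 10.63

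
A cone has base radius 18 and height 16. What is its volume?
Volume = (1/3) * pi * r² * h
Volume = (1/3) * pi * 18² * 16
Volume = (1/3) * pi * 324 * 16
Volume = (1/3) * pi * 5184
Volume = 5428.67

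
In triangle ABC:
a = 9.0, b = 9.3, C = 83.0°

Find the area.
Using A = ½ab·sin(C):
A = ½·9.0·9.3·sin(83.0°) = ½·83.7·0.992546 = 41.54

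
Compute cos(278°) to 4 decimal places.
cos(278 degrees) = 0.1392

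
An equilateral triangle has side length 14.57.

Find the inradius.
For an equilateral triangle, r = s/(2√3) where s is the side.
r = 14.57/(2√3) = 14.57/3.464102 = 4.206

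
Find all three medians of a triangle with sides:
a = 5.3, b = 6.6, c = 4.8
Using m_x = ½√(2y² + 2z² - x²):
m_a = ½√(2·6.6² + 2·4.8² - 5.3²) = ½√105.11 = 5.126
m_b = ½√(2·5.3² + 2·4.8² - 6.6²) = ½√58.7 = 3.831
m_c = ½√(2·5.3² + 2·6.6² - 4.8²) = ½√120.26 = 5.483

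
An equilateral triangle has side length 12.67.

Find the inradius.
For an equilateral triangle, r = s/(2√3) where s is the side.
r = 12.67/(2√3) = 12.67/3.464102 = 3.658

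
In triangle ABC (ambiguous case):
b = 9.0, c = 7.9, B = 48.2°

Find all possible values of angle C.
sin(C)/c = sin(B)/b  →  sin(C) = c·sin(B)/b = 7.9·sin(48.2°)/9.0 = 0.654362
C₁ = arcsin(0.654362) = 40.87°,  C₂ = 180° - C₁ = 139.13°
Check C₂: A = 180° - 48.2° - 139.13° = -7.33° ≤ 0, rejected
C = 40.87° (one solution)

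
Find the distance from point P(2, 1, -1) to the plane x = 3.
d = |1(2) + 0(1) + 0(-1) - (3)| / √(1² + 0² + 0²) = 1/√1 = 1.0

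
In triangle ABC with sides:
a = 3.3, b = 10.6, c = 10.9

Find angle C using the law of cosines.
cos(C) = (a² + b² - c²)/(2ab)
cos(C) = (3.3² + 10.6² - 10.9²)/(2·3.3·10.6) = 4.44/69.96 = 0.063465
C = arccos(0.063465) = 86.36°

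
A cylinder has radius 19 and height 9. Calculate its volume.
Volume = pi * r² * h
Volume = pi * 19² * 9
Volume = pi * 361 * 9
Volume = pi * 3249
Volume = 10207.03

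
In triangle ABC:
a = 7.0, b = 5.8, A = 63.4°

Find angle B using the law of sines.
sin(B)/b = sin(A)/a
sin(B) = b·sin(A)/a = 5.8·sin(63.4°)/7.0 = 0.740871
B = arcsin(0.740871) = 47.81°  (b ≤ a, so B ≤ A and the acute solution is unique)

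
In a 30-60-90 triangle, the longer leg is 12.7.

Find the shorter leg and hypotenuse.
In a 30-60-90 triangle, sides are in ratio 1 : √3 : 2.
Long leg = short leg·√3  →  short leg = 12.7/√3 = 7.332
Hypotenuse = 2·(short leg) = 2·12.7/√3 = 14.66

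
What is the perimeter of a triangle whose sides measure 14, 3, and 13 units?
Perimeter = sum of all sides
Perimeter = 14 + 3 + 13
Perimeter = 30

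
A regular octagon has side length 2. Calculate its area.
For a regular 8-gon with side length s = 2:
Apothem a = s / (2*tan(pi/8)) = 2 / (2*tan(pi/8)) ≈ 2.4142
Perimeter P = 8 * 2 = 16
Area = (1/2) * P * a = (1/2) * 16 * 2.4142 = 19.31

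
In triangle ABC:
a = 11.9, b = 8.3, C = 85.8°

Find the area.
Using A = ½ab·sin(C):
A = ½·11.9·8.3·sin(85.8°) = ½·98.77·0.997314 = 49.25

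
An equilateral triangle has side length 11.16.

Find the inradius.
For an equilateral triangle, r = s/(2√3) where s is the side.
r = 11.16/(2√3) = 11.16/3.464102 = 3.222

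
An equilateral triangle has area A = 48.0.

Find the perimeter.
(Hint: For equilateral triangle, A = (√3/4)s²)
A = (√3/4)s²  →  s² = 4A/√3 = 4·48.0/√3 = 110.851
s = 10.5286
Perimeter = 3s = 31.59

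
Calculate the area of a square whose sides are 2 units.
Area = s²
Area = 2²
Area = 4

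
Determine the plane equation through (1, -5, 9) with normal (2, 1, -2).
d = n·P = (2)(1) + (1)(-5) + (-2)(9) = -21
Plane: 2x + y - 2z = -21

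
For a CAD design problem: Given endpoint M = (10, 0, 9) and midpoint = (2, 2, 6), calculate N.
N = (2×2 - 10, 2×2 - 0, 2×6 - 9) = (-6, 4, 3)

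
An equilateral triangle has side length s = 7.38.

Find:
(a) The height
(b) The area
(a) Height h = s·√3/2 = 7.38·√3/2 = 6.391
(b) Area = (√3/4)·s² = (√3/4)·7.38² = (√3/4)·54.4644 = 23.58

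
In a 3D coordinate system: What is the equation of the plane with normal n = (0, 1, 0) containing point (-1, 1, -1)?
d = n·P = (0)(-1) + (1)(1) + (0)(-1) = 1
Plane: y = 1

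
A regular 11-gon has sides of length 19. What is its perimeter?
Perimeter = number of sides * side length
Perimeter = 11 * 19
Perimeter = 209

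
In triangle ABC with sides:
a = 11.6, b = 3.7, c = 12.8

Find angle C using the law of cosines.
cos(C) = (a² + b² - c²)/(2ab)
cos(C) = (11.6² + 3.7² - 12.8²)/(2·11.6·3.7) = -15.59/85.84 = -0.181617
C = arccos(-0.181617) = 100.5°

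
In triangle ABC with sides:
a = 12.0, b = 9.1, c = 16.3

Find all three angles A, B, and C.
By the law of cosines:
cos(A) = (b² + c² - a²)/(2bc) = 0.689341  →  A = 46.42°
cos(B) = (a² + c² - b²)/(2ac) = 0.835583  →  B = 33.32°
cos(C) = (a² + b² - c²)/(2ab) = -0.178022  →  C = 100.3°
Check: A + B + C = 180.0° ✓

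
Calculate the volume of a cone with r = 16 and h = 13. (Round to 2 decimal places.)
Volume = (1/3) * pi * r² * h
Volume = (1/3) * pi * 16² * 13
Volume = (1/3) * pi * 256 * 13
Volume = (1/3) * pi * 3328
Volume = 3485.07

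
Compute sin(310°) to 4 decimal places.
sin(310 degrees) = -0.766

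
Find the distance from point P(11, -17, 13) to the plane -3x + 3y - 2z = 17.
d = |(-3)(11) + 3(-17) + (-2)(13) - (17)| / √((-3)² + 3² + (-2)²) = 127/√22 = 27.08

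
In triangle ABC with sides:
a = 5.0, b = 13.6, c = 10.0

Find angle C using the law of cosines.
cos(C) = (a² + b² - c²)/(2ab)
cos(C) = (5.0² + 13.6² - 10.0²)/(2·5.0·13.6) = 109.96/136 = 0.808529
C = arccos(0.808529) = 36.05°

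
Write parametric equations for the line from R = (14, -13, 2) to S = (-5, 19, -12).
Direction vector d = S - R = (-19, 32, -14)
x = 14 - 19t, y = -13 + 32t, z = 2 - 14t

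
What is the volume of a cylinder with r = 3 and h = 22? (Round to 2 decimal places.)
Volume = pi * r² * h
Volume = pi * 3² * 22
Volume = pi * 9 * 22
Volume = pi * 198
Volume = 622.04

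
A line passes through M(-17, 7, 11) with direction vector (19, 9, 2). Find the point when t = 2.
P(2) = (-17 + 19(2), 7 + 9(2), 11 + 2(2)) = (21, 25, 15)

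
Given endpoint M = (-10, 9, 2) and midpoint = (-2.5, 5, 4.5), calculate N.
N = (2×(-2.5) - (-10), 2×5 - 9, 2×4.5 - 2) = (5, 1, 7)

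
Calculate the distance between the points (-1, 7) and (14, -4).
Using the distance formula: d = sqrt((x₂-x₁)² + (y₂-y₁)²)
dx = 14 - (-1) = 15
dy = (-4) - 7 = -11
d = sqrt(15² + (-11)²) = sqrt(225 + 121) = sqrt(346) = 18.60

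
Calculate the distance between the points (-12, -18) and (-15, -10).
Using the distance formula: d = sqrt((x₂-x₁)² + (y₂-y₁)²)
dx = (-15) - (-12) = -3
dy = (-10) - (-18) = 8
d = sqrt((-3)² + 8²) = sqrt(9 + 64) = sqrt(73) = 8.54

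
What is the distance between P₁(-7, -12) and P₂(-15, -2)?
Using the distance formula: d = sqrt((x₂-x₁)² + (y₂-y₁)²)
dx = (-15) - (-7) = -8
dy = (-2) - (-12) = 10
d = sqrt((-8)² + 10²) = sqrt(64 + 100) = sqrt(164) = 12.81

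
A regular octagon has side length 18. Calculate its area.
For a regular 8-gon with side length s = 18:
Apothem a = s / (2*tan(pi/8)) = 18 / (2*tan(pi/8)) ≈ 21.7279
Perimeter P = 8 * 18 = 144
Area = (1/2) * P * a = (1/2) * 144 * 21.7279 = 1564.41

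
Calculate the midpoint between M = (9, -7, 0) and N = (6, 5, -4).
Midpoint = ((9+6)/2, (-7+5)/2, (0-4)/2) = (7.5, -1, -2)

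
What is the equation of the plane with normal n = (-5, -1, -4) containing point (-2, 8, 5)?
d = n·P = (-5)(-2) + (-1)(8) + (-4)(5) = -18
Plane: -5x - y - 4z = -18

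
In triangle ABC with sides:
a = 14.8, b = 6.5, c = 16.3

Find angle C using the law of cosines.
cos(C) = (a² + b² - c²)/(2ab)
cos(C) = (14.8² + 6.5² - 16.3²)/(2·14.8·6.5) = -4.4/192.4 = -0.022869
C = arccos(-0.022869) = 91.31°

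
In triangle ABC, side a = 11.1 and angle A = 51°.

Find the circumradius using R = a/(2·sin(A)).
R = a/(2·sin(A)) = 11.1/(2·sin(51°))
R = 11.1/(2·0.777146) = 11.1/1.554292 = 7.142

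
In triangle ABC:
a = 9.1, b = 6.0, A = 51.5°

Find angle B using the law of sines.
sin(B)/b = sin(A)/a
sin(B) = b·sin(A)/a = 6.0·sin(51.5°)/9.1 = 0.516005
B = arcsin(0.516005) = 31.06°  (b ≤ a, so B ≤ A and the acute solution is unique)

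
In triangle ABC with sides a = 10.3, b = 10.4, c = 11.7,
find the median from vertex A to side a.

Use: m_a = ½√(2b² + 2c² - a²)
m_a = ½√(2·10.4² + 2·11.7² - 10.3²)
m_a = ½√(216.32 + 273.78 - 106.09) = ½√384.01 = 9.798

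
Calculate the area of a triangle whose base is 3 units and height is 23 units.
Area = (1/2) * base * height
Area = (1/2) * 3 * 23
Area = 34.50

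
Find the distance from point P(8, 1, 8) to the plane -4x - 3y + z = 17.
d = |(-4)(8) + (-3)(1) + 1(8) - (17)| / √((-4)² + (-3)² + 1²) = 44/√26 = 8.629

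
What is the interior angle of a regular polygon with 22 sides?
Interior angle of a regular n-gon = (n-2)*180/n
Interior angle = (22-2)*180/22
Interior angle = 20*180/22
Interior angle = 3600/22
Interior angle = 163.64 degrees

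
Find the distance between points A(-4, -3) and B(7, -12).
Using the distance formula: d = sqrt((x₂-x₁)² + (y₂-y₁)²)
dx = 7 - (-4) = 11
dy = (-12) - (-3) = -9
d = sqrt(11² + (-9)²) = sqrt(121 + 81) = sqrt(202) = 14.21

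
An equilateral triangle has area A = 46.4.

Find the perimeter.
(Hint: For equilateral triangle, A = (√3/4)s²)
A = (√3/4)s²  →  s² = 4A/√3 = 4·46.4/√3 = 107.156
s = 10.3516
Perimeter = 3s = 31.05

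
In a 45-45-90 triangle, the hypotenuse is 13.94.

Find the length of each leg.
In a 45-45-90 triangle, hypotenuse = leg·√2  →  leg = hypotenuse/√2
leg = 13.94/√2 = 9.857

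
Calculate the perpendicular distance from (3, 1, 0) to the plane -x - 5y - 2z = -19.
d = |(-1)(3) + (-5)(1) + (-2)(0) - (-19)| / √((-1)² + (-5)² + (-2)²) = 11/√30 = 2.008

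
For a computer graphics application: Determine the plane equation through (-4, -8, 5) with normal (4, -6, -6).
d = n·P = (4)(-4) + (-6)(-8) + (-6)(5) = 2
Plane: 4x - 6y - 6z = 2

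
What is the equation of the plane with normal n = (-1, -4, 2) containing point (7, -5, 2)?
d = n·P = (-1)(7) + (-4)(-5) + (2)(2) = 17
Plane: -x - 4y + 2z = 17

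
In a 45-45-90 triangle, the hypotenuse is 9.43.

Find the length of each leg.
In a 45-45-90 triangle, hypotenuse = leg·√2  →  leg = hypotenuse/√2
leg = 9.43/√2 = 6.668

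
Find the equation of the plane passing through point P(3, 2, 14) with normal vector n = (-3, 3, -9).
d = n·P = (-3)(3) + (3)(2) + (-9)(14) = -129
Plane: -3x + 3y - 9z = -129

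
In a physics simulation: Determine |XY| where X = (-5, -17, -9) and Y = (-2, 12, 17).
d = √[(3)² + (29)² + (26)²] = √1526 = 39.06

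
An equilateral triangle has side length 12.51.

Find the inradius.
For an equilateral triangle, r = s/(2√3) where s is the side.
r = 12.51/(2√3) = 12.51/3.464102 = 3.611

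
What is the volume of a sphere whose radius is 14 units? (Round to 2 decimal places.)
Volume = (4/3) * pi * r³
Volume = (4/3) * pi * 14³
Volume = (4/3) * pi * 2744
Volume = 11494.04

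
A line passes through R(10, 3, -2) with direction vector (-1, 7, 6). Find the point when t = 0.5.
P(0.5) = (10 + (-1)(0.5), 3 + 7(0.5), -2 + 6(0.5)) = (9.5, 6.5, 1)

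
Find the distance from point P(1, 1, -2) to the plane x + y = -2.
d = |1(1) + 1(1) + 0(-2) - (-2)| / √(1² + 1² + 0²) = 4/√2 = 2.828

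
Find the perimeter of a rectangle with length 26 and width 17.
Perimeter = 2 * (length + width)
Perimeter = 2 * (26 + 17)
Perimeter = 2 * 43
Perimeter = 86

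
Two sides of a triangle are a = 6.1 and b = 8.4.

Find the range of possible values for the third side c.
By the triangle inequality: |a - b| < c < a + b
|6.1 - 8.4| < c < 6.1 + 8.4
2.3 < c < 14.5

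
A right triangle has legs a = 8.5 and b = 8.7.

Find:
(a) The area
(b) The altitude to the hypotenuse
(a) Area = ½ab = ½·8.5·8.7 = 36.975
(b) Hypotenuse c = √(8.5² + 8.7²) = √147.94 = 12.1631
    Area = ½·c·h_c  →  h_c = 2·Area/c = 2·36.975/12.1631 = 6.08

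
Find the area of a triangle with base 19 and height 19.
Area = (1/2) * base * height
Area = (1/2) * 19 * 19
Area = 180.50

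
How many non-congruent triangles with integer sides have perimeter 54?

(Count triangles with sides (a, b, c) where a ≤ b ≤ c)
With a ≤ b ≤ c and a + b + c = 54, the triangle inequality a + b > c gives c < 54/2, so c ≤ 26.
Iterate a from 1 to ⌊p/3⌋ = 18; for each a, b ranges from a to ⌊(p−a)/2⌋ with c = p − a − b, keeping only c ≥ b.
Triples: (2, 26, 26), (3, 25, 26), (4, 24, 26), …
Count = 61 triangles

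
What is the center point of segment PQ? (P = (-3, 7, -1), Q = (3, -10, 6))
Midpoint = ((-3+3)/2, (7-10)/2, (-1+6)/2) = (0, -1.5, 2.5)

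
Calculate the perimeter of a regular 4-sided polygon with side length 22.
Perimeter = number of sides * side length
Perimeter = 4 * 22
Perimeter = 88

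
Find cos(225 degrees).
cos(225 degrees) = -0.7071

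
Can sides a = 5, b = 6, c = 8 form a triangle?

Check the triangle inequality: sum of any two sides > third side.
Yes, triangle inequality satisfied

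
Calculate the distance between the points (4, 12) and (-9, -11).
Using the distance formula: d = sqrt((x₂-x₁)² + (y₂-y₁)²)
dx = (-9) - 4 = -13
dy = (-11) - 12 = -23
d = sqrt((-13)² + (-23)²) = sqrt(169 + 529) = sqrt(698) = 26.42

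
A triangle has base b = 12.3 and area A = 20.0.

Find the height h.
A = ½bh  →  h = 2A/b
h = 2·20.0/12.3 = 3.252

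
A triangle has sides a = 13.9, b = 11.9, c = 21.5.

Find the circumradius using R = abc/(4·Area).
s = (a+b+c)/2 = 23.65
Area = √(s(s-a)(s-b)(s-c)) = √(23.65·9.75·11.75·2.15) = 76.3231
R = abc/(4·Area) = (13.9·11.9·21.5)/(4·76.3231) = 3556.315/305.2924 = 11.65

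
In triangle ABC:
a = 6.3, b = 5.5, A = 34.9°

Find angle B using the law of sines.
sin(B)/b = sin(A)/a
sin(B) = b·sin(A)/a = 5.5·sin(34.9°)/6.3 = 0.499492
B = arcsin(0.499492) = 29.97°  (b ≤ a, so B ≤ A and the acute solution is unique)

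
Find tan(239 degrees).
tan(239 degrees) = 1.6643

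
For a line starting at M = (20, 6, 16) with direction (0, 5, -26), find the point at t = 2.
P(2) = (20 + 0(2), 6 + 5(2), 16 + (-26)(2)) = (20, 16, -36)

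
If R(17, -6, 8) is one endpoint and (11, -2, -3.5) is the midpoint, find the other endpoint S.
S = (2×11 - 17, 2×(-2) - (-6), 2×(-3.5) - 8) = (5, 2, -15)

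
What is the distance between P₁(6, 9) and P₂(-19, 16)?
Using the distance formula: d = sqrt((x₂-x₁)² + (y₂-y₁)²)
dx = (-19) - 6 = -25
dy = 16 - 9 = 7
d = sqrt((-25)² + 7²) = sqrt(625 + 49) = sqrt(674) = 25.96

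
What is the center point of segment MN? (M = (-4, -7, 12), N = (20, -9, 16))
Midpoint = ((-4+20)/2, (-7-9)/2, (12+16)/2) = (8, -8, 14)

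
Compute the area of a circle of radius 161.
Area = pi * r²
Area = pi * 161²
Area = pi * 25921
Area = 81433.22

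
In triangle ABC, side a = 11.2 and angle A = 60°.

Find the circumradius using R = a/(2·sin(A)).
R = a/(2·sin(A)) = 11.2/(2·sin(60°))
R = 11.2/(2·0.866025) = 11.2/1.732051 = 6.466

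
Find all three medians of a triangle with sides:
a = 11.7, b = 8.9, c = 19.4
Using m_x = ½√(2y² + 2z² - x²):
m_a = ½√(2·8.9² + 2·19.4² - 11.7²) = ½√774.25 = 13.91
m_b = ½√(2·11.7² + 2·19.4² - 8.9²) = ½√947.29 = 15.39
m_c = ½√(2·11.7² + 2·8.9² - 19.4²) = ½√55.84 = 3.736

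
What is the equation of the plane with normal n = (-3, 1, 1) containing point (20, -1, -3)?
d = n·P = (-3)(20) + (1)(-1) + (1)(-3) = -64
Plane: -3x + y + z = -64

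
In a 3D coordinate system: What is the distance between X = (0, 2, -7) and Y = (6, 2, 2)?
d = √[(6)² + (0)² + (9)²] = √117 = 10.82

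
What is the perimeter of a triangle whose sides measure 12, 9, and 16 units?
Perimeter = sum of all sides
Perimeter = 12 + 9 + 16
Perimeter = 37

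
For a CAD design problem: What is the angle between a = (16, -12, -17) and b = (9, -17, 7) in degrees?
a·b = 229, |a|² = 689, |b|² = 419
cos θ = 229/√288691 ≈ 0.4262
θ ≈ 64.77°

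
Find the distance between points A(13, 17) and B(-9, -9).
Using the distance formula: d = sqrt((x₂-x₁)² + (y₂-y₁)²)
dx = (-9) - 13 = -22
dy = (-9) - 17 = -26
d = sqrt((-22)² + (-26)²) = sqrt(484 + 676) = sqrt(1160) = 34.06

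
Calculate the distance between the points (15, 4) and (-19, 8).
Using the distance formula: d = sqrt((x₂-x₁)² + (y₂-y₁)²)
dx = (-19) - 15 = -34
dy = 8 - 4 = 4
d = sqrt((-34)² + 4²) = sqrt(1156 + 16) = sqrt(1172) = 34.23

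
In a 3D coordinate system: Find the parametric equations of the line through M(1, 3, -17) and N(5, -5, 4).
Direction vector d = N - M = (4, -8, 21)
x = 1 + 4t, y = 3 - 8t, z = -17 + 21t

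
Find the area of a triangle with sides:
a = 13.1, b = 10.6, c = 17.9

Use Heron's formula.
s = (a+b+c)/2 = (13.1+10.6+17.9)/2 = 20.8
A = √(s(s-a)(s-b)(s-c)) = √(20.8·7.7·10.2·2.9)
A = √4737.53 = 68.83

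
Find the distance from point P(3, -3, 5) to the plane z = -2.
d = |0(3) + 0(-3) + 1(5) - (-2)| / √(0² + 0² + 1²) = 7/√1 = 7.0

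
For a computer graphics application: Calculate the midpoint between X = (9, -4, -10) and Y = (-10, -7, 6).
Midpoint = ((9-10)/2, (-4-7)/2, (-10+6)/2) = (-0.5, -5.5, -2)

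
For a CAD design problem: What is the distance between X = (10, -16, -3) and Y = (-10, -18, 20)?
d = √[(-20)² + (-2)² + (23)²] = √933 = 30.55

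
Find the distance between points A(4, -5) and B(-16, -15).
Using the distance formula: d = sqrt((x₂-x₁)² + (y₂-y₁)²)
dx = (-16) - 4 = -20
dy = (-15) - (-5) = -10
d = sqrt((-20)² + (-10)²) = sqrt(400 + 100) = sqrt(500) = 22.36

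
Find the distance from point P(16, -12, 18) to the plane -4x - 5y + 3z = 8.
d = |(-4)(16) + (-5)(-12) + 3(18) - (8)| / √((-4)² + (-5)² + 3²) = 42/√50 = 5.94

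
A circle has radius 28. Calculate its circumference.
Circumference = 2 * pi * r
Circumference = 2 * pi * 28
Circumference = 175.93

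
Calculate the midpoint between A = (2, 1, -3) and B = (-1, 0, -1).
Midpoint = ((2-1)/2, (1+0)/2, (-3-1)/2) = (0.5, 0.5, -2)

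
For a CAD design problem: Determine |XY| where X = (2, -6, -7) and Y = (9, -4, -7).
d = √[(7)² + (2)² + (0)²] = √53 = 7.28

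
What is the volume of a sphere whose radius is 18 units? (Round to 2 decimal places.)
Volume = (4/3) * pi * r³
Volume = (4/3) * pi * 18³
Volume = (4/3) * pi * 5832
Volume = 24429.02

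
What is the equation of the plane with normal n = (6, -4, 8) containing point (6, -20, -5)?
d = n·P = (6)(6) + (-4)(-20) + (8)(-5) = 76
Plane: 6x - 4y + 8z = 76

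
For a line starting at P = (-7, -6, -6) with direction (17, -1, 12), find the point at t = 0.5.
P(0.5) = (-7 + 17(0.5), -6 + (-1)(0.5), -6 + 12(0.5)) = (1.5, -6.5, 0)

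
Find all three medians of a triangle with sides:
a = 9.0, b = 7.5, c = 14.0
Using m_x = ½√(2y² + 2z² - x²):
m_a = ½√(2·7.5² + 2·14.0² - 9.0²) = ½√423.5 = 10.29
m_b = ½√(2·9.0² + 2·14.0² - 7.5²) = ½√497.75 = 11.16
m_c = ½√(2·9.0² + 2·7.5² - 14.0²) = ½√78.5 = 4.43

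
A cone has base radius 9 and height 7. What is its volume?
Volume = (1/3) * pi * r² * h
Volume = (1/3) * pi * 9² * 7
Volume = (1/3) * pi * 81 * 7
Volume = (1/3) * pi * 567
Volume = 593.76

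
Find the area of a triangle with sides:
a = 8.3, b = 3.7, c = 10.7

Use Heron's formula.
s = (a+b+c)/2 = (8.3+3.7+10.7)/2 = 11.35
A = √(s(s-a)(s-b)(s-c)) = √(11.35·3.05·7.65·0.65)
A = √172.136 = 13.12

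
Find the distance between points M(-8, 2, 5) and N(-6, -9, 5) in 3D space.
d = √[(2)² + (-11)² + (0)²] = √125 = 11.18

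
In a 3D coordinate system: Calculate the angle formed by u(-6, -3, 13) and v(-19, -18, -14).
u·v = -14, |u|² = 214, |v|² = 881
cos θ = -14/√188534 ≈ -0.03224
θ ≈ 91.85°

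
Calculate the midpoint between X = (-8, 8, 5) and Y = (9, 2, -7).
Midpoint = ((-8+9)/2, (8+2)/2, (5-7)/2) = (0.5, 5, -1)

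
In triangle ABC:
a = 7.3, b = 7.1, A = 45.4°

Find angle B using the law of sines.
sin(B)/b = sin(A)/a
sin(B) = b·sin(A)/a = 7.1·sin(45.4°)/7.3 = 0.692518
B = arcsin(0.692518) = 43.83°  (b ≤ a, so B ≤ A and the acute solution is unique)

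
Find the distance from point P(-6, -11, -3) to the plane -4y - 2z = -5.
d = |0(-6) + (-4)(-11) + (-2)(-3) - (-5)| / √(0² + (-4)² + (-2)²) = 55/√20 = 12.3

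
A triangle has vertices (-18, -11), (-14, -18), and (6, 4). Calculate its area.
Using the coordinate formula: Area = (1/2)|x₁(y₂-y₃) + x₂(y₃-y₁) + x₃(y₁-y₂)|
Area = (1/2)|(-18)((-18)-4) + (-14)(4-(-11)) + 6((-11)-(-18))|
Area = (1/2)|(-18)*(-22) + (-14)*15 + 6*7|
Area = (1/2)|396 + (-210) + 42|
Area = (1/2)*228 = 114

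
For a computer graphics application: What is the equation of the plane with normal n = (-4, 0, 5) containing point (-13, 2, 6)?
d = n·P = (-4)(-13) + (0)(2) + (5)(6) = 82
Plane: -4x + 5z = 82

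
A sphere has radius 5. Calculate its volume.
Volume = (4/3) * pi * r³
Volume = (4/3) * pi * 5³
Volume = (4/3) * pi * 125
Volume = 523.60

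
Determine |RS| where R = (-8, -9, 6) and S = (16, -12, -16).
d = √[(24)² + (-3)² + (-22)²] = √1069 = 32.7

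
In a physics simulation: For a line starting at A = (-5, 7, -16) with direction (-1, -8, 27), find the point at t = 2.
P(2) = (-5 + (-1)(2), 7 + (-8)(2), -16 + 27(2)) = (-7, -9, 38)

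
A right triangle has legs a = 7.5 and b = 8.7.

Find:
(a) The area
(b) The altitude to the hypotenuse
(a) Area = ½ab = ½·7.5·8.7 = 32.625
(b) Hypotenuse c = √(7.5² + 8.7²) = √131.94 = 11.4865
    Area = ½·c·h_c  →  h_c = 2·Area/c = 2·32.625/11.4865 = 5.681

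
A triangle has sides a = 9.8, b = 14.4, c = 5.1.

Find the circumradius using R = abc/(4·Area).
s = (a+b+c)/2 = 14.65
Area = √(s(s-a)(s-b)(s-c)) = √(14.65·4.85·0.25·9.55) = 13.0245
R = abc/(4·Area) = (9.8·14.4·5.1)/(4·13.0245) = 719.712/52.098 = 13.81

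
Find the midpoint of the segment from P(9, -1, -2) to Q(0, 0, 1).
Midpoint = ((9+0)/2, (-1+0)/2, (-2+1)/2) = (4.5, -0.5, -0.5)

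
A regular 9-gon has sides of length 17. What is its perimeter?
Perimeter = number of sides * side length
Perimeter = 9 * 17
Perimeter = 153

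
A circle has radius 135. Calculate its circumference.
Circumference = 2 * pi * r
Circumference = 2 * pi * 135
Circumference = 848.23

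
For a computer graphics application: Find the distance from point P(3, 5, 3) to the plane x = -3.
d = |1(3) + 0(5) + 0(3) - (-3)| / √(1² + 0² + 0²) = 6/√1 = 6.0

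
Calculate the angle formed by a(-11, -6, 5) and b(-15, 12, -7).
a·b = 58, |a|² = 182, |b|² = 418
cos θ = 58/√76076 ≈ 0.2103
θ ≈ 77.86°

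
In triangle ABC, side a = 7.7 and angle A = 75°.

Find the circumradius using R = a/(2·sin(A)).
R = a/(2·sin(A)) = 7.7/(2·sin(75°))
R = 7.7/(2·0.965926) = 7.7/1.931852 = 3.986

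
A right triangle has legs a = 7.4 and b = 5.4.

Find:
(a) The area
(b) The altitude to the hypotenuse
(a) Area = ½ab = ½·7.4·5.4 = 19.98
(b) Hypotenuse c = √(7.4² + 5.4²) = √83.92 = 9.16079
    Area = ½·c·h_c  →  h_c = 2·Area/c = 2·19.98/9.16079 = 4.362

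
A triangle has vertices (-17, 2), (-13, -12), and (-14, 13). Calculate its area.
Using the coordinate formula: Area = (1/2)|x₁(y₂-y₃) + x₂(y₃-y₁) + x₃(y₁-y₂)|
Area = (1/2)|(-17)((-12)-13) + (-13)(13-2) + (-14)(2-(-12))|
Area = (1/2)|(-17)*(-25) + (-13)*11 + (-14)*14|
Area = (1/2)|425 + (-143) + (-196)|
Area = (1/2)*86 = 43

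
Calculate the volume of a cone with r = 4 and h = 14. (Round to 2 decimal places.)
Volume = (1/3) * pi * r² * h
Volume = (1/3) * pi * 4² * 14
Volume = (1/3) * pi * 16 * 14
Volume = (1/3) * pi * 224
Volume = 234.57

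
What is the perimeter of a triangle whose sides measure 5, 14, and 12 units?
Perimeter = sum of all sides
Perimeter = 5 + 14 + 12
Perimeter = 31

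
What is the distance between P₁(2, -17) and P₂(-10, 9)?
Using the distance formula: d = sqrt((x₂-x₁)² + (y₂-y₁)²)
dx = (-10) - 2 = -12
dy = 9 - (-17) = 26
d = sqrt((-12)² + 26²) = sqrt(144 + 676) = sqrt(820) = 28.64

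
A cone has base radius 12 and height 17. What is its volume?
Volume = (1/3) * pi * r² * h
Volume = (1/3) * pi * 12² * 17
Volume = (1/3) * pi * 144 * 17
Volume = (1/3) * pi * 2448
Volume = 2563.54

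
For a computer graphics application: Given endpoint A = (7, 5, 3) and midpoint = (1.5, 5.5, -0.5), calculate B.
B = (2×1.5 - 7, 2×5.5 - 5, 2×(-0.5) - 3) = (-4, 6, -4)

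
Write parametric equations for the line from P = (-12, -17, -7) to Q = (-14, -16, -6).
Direction vector d = Q - P = (-2, 1, 1)
x = -12 - 2t, y = -17 + t, z = -7 + t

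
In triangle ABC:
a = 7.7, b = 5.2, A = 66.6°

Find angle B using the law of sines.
sin(B)/b = sin(A)/a
sin(B) = b·sin(A)/a = 5.2·sin(66.6°)/7.7 = 0.619782
B = arcsin(0.619782) = 38.3°  (b ≤ a, so B ≤ A and the acute solution is unique)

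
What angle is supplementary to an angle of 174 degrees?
Supplementary angles sum to 180 degrees.
Other angle = 180 - 174
Other angle = 6 degrees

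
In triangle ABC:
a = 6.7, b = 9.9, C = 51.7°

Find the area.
Using A = ½ab·sin(C):
A = ½·6.7·9.9·sin(51.7°) = ½·66.33·0.784776 = 26.03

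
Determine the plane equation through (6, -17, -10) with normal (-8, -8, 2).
d = n·P = (-8)(6) + (-8)(-17) + (2)(-10) = 68
Plane: -8x - 8y + 2z = 68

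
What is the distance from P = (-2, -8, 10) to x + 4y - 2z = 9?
d = |1(-2) + 4(-8) + (-2)(10) - (9)| / √(1² + 4² + (-2)²) = 63/√21 = 13.75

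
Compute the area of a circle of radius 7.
Area = pi * r²
Area = pi * 7²
Area = pi * 49
Area = 153.94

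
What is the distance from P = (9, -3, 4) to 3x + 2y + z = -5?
d = |3(9) + 2(-3) + 1(4) - (-5)| / √(3² + 2² + 1²) = 30/√14 = 8.018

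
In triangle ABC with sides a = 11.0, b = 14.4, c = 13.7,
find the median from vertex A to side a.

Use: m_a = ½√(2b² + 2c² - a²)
m_a = ½√(2·14.4² + 2·13.7² - 11.0²)
m_a = ½√(414.72 + 375.38 - 121) = ½√669.1 = 12.93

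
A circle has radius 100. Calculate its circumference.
Circumference = 2 * pi * r
Circumference = 2 * pi * 100
Circumference = 628.32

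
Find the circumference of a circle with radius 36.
Circumference = 2 * pi * r
Circumference = 2 * pi * 36
Circumference = 226.19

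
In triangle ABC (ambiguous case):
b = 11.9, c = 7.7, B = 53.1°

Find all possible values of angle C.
sin(C)/c = sin(B)/b  →  sin(C) = c·sin(B)/b = 7.7·sin(53.1°)/11.9 = 0.517443
C₁ = arcsin(0.517443) = 31.16°,  C₂ = 180° - C₁ = 148.84°
Check C₂: A = 180° - 53.1° - 148.84° = -21.94° ≤ 0, rejected
C = 31.16° (one solution)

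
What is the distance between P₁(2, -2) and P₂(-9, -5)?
Using the distance formula: d = sqrt((x₂-x₁)² + (y₂-y₁)²)
dx = (-9) - 2 = -11
dy = (-5) - (-2) = -3
d = sqrt((-11)² + (-3)²) = sqrt(121 + 9) = sqrt(130) = 11.40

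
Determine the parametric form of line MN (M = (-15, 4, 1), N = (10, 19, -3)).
Direction vector d = N - M = (25, 15, -4)
x = -15 + 25t, y = 4 + 15t, z = 1 - 4t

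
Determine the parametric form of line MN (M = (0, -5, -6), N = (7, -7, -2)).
Direction vector d = N - M = (7, -2, 4)
x = 0 + 7t, y = -5 - 2t, z = -6 + 4t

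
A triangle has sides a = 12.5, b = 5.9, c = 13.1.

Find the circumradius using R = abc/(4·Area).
s = (a+b+c)/2 = 15.75
Area = √(s(s-a)(s-b)(s-c)) = √(15.75·3.25·9.85·2.65) = 36.553
R = abc/(4·Area) = (12.5·5.9·13.1)/(4·36.553) = 966.125/146.212 = 6.608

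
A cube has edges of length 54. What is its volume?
Volume = s³
Volume = 54³
Volume = 157464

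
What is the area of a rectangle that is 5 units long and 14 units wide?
Area = length * width
Area = 5 * 14
Area = 70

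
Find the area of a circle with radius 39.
Area = pi * r²
Area = pi * 39²
Area = pi * 1521
Area = 4778.36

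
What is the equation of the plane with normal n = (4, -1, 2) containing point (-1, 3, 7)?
d = n·P = (4)(-1) + (-1)(3) + (2)(7) = 7
Plane: 4x - y + 2z = 7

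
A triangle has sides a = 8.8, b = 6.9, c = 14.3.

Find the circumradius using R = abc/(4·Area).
s = (a+b+c)/2 = 15
Area = √(s(s-a)(s-b)(s-c)) = √(15·6.2·8.1·0.7) = 22.9632
R = abc/(4·Area) = (8.8·6.9·14.3)/(4·22.9632) = 868.296/91.8528 = 9.453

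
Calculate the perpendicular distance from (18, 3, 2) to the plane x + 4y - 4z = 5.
d = |1(18) + 4(3) + (-4)(2) - (5)| / √(1² + 4² + (-4)²) = 17/√33 = 2.959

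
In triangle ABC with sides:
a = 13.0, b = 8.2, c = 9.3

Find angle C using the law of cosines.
cos(C) = (a² + b² - c²)/(2ab)
cos(C) = (13.0² + 8.2² - 9.3²)/(2·13.0·8.2) = 149.75/213.2 = 0.702392
C = arccos(0.702392) = 45.38°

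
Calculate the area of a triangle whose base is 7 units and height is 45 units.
Area = (1/2) * base * height
Area = (1/2) * 7 * 45
Area = 157.50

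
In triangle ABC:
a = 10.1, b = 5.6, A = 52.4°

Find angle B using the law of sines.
sin(B)/b = sin(A)/a
sin(B) = b·sin(A)/a = 5.6·sin(52.4°)/10.1 = 0.439289
B = arcsin(0.439289) = 26.06°  (b ≤ a, so B ≤ A and the acute solution is unique)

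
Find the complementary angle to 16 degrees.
Complementary angles sum to 90 degrees.
Other angle = 90 - 16
Other angle = 74 degrees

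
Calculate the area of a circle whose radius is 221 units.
Area = pi * r²
Area = pi * 221²
Area = pi * 48841
Area = 153438.53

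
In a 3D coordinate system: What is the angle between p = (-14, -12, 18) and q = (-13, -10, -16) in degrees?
p·q = 14, |p|² = 664, |q|² = 525
cos θ = 14/√348600 ≈ 0.02371
θ ≈ 88.64°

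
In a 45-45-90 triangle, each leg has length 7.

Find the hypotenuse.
Hypotenuse = 7√2 = 9.899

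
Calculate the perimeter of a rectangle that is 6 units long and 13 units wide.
Perimeter = 2 * (length + width)
Perimeter = 2 * (6 + 13)
Perimeter = 2 * 19
Perimeter = 38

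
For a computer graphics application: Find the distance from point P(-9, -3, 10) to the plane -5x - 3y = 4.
d = |(-5)(-9) + (-3)(-3) + 0(10) - (4)| / √((-5)² + (-3)² + 0²) = 50/√34 = 8.575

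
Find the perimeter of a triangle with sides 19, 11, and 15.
Perimeter = sum of all sides
Perimeter = 19 + 11 + 15
Perimeter = 45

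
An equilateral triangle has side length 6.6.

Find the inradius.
For an equilateral triangle, r = s/(2√3) where s is the side.
r = 6.6/(2√3) = 6.6/3.464102 = 1.905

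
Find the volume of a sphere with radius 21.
Volume = (4/3) * pi * r³
Volume = (4/3) * pi * 21³
Volume = (4/3) * pi * 9261
Volume = 38792.39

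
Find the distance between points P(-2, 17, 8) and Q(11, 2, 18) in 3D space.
d = √[(13)² + (-15)² + (10)²] = √494 = 22.23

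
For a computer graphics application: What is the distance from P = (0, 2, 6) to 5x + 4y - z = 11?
d = |5(0) + 4(2) + (-1)(6) - (11)| / √(5² + 4² + (-1)²) = 9/√42 = 1.389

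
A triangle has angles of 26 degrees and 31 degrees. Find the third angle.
Sum of angles in a triangle = 180 degrees
Third angle = 180 - 26 - 31
Third angle = 123 degrees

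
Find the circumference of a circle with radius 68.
Circumference = 2 * pi * r
Circumference = 2 * pi * 68
Circumference = 427.26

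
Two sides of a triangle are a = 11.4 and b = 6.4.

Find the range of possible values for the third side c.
By the triangle inequality: |a - b| < c < a + b
|11.4 - 6.4| < c < 11.4 + 6.4
5 < c < 17.8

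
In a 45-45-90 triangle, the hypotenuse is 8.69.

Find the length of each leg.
In a 45-45-90 triangle, hypotenuse = leg·√2  →  leg = hypotenuse/√2
leg = 8.69/√2 = 6.145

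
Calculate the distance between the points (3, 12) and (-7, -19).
Using the distance formula: d = sqrt((x₂-x₁)² + (y₂-y₁)²)
dx = (-7) - 3 = -10
dy = (-19) - 12 = -31
d = sqrt((-10)² + (-31)²) = sqrt(100 + 961) = sqrt(1061) = 32.57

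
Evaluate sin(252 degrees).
sin(252 degrees) = -0.9511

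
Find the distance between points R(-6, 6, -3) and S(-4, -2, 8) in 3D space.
d = √[(2)² + (-8)² + (11)²] = √189 = 13.75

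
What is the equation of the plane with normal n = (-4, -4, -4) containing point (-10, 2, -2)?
d = n·P = (-4)(-10) + (-4)(2) + (-4)(-2) = 40
Plane: -4x - 4y - 4z = 40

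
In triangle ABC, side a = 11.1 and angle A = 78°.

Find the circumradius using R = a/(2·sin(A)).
R = a/(2·sin(A)) = 11.1/(2·sin(78°))
R = 11.1/(2·0.978148) = 11.1/1.956295 = 5.674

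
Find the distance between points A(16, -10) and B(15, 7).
Using the distance formula: d = sqrt((x₂-x₁)² + (y₂-y₁)²)
dx = 15 - 16 = -1
dy = 7 - (-10) = 17
d = sqrt((-1)² + 17²) = sqrt(1 + 289) = sqrt(290) = 17.03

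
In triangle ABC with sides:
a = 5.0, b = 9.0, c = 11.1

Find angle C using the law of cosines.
cos(C) = (a² + b² - c²)/(2ab)
cos(C) = (5.0² + 9.0² - 11.1²)/(2·5.0·9.0) = -17.21/90 = -0.191222
C = arccos(-0.191222) = 101°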